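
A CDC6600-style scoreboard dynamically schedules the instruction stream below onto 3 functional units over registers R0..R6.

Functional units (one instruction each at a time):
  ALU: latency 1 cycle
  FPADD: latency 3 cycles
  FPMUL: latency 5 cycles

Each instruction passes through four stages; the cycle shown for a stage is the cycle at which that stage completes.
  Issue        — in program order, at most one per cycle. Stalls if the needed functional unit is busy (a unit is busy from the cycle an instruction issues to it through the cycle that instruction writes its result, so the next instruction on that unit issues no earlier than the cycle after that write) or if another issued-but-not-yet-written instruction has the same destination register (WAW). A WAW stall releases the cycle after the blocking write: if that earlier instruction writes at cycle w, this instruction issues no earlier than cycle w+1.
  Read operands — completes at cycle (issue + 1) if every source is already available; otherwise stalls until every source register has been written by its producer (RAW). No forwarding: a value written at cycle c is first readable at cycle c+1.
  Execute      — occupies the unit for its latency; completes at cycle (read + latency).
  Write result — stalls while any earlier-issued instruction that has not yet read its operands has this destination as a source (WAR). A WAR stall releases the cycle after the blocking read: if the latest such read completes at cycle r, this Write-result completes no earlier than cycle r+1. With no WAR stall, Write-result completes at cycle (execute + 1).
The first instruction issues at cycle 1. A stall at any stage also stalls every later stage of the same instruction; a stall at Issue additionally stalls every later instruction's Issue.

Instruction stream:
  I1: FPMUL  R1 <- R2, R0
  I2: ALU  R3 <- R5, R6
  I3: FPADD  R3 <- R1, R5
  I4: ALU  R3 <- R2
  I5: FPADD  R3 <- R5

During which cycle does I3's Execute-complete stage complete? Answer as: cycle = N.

  I1 | 1 | 2 | 7 | 8
  I2 | 2 | 3 | 4 | 5
  I3 | 6 | 9 | 12 | 13   WAW R3: wait I2 write@5 · RAW R1: wait I1 write@8
  I4 | 14 | 15 | 16 | 17   WAW R3: wait I3 write@13
  I5 | 18 | 19 | 22 | 23   WAW R3: wait I4 write@17

cycle = 12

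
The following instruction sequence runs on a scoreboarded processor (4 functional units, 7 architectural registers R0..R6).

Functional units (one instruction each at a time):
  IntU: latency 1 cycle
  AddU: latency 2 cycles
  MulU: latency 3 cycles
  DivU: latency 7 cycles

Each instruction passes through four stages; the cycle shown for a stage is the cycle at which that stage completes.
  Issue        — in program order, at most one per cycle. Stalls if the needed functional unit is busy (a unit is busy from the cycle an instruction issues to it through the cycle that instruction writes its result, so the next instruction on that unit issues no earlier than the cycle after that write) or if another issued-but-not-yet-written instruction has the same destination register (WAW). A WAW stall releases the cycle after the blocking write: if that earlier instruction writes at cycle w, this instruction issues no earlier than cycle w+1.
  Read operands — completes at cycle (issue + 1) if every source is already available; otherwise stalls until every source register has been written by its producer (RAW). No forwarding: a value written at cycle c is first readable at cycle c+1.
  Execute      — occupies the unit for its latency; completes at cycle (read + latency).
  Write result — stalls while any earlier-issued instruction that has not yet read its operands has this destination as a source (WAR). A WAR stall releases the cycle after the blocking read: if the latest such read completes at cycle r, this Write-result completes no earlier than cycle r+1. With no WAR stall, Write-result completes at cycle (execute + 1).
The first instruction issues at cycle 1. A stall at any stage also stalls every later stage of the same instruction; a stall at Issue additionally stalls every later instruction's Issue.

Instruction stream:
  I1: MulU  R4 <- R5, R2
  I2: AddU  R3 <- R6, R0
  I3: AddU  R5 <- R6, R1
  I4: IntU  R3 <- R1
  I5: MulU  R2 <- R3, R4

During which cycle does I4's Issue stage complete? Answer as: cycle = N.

cycle = 8

[I1] 1/2/5/6
[I2] 2/3/5/6
[I3] 7/8/10/11  (struct: AddU busy until I2 writes@6)
[I4] 8/9/10/11
[I5] 9/12/15/16  (RAW R3: wait I4 write@11)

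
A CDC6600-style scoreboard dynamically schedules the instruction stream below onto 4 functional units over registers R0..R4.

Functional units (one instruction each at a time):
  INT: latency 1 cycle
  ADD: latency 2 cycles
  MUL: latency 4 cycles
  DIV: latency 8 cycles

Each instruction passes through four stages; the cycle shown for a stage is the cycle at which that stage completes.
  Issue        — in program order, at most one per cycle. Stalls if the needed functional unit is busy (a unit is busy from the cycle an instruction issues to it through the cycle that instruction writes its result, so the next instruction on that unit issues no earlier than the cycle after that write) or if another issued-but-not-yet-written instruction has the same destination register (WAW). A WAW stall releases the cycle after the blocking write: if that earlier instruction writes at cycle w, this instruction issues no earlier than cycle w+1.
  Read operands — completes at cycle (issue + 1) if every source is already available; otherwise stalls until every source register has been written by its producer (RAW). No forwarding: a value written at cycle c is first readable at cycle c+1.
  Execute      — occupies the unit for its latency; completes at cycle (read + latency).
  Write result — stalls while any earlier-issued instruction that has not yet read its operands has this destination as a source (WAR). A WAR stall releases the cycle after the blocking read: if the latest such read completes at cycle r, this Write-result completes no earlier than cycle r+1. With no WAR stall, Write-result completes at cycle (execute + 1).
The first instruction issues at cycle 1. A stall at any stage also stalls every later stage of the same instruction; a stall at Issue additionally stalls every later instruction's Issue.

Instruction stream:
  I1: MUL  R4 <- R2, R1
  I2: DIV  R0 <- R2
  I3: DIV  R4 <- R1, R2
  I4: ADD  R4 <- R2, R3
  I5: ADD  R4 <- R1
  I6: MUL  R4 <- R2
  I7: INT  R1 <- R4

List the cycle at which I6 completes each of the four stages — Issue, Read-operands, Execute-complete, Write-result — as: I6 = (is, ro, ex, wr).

1) issue 1, read 2, done 6, write 7
2) issue 2, read 3, done 11, write 12
3) issue 13, read 14, done 22, write 23  <struct: DIV busy until I2 writes@12>
4) issue 24, read 25, done 27, write 28  <WAW R4: wait I3 write@23>
5) issue 29, read 30, done 32, write 33  <struct: ADD busy until I4 writes@28>
6) issue 34, read 35, done 39, write 40  <WAW R4: wait I5 write@33>
7) issue 35, read 41, done 42, write 43  <RAW R4: wait I6 write@40>

I6 = (34, 35, 39, 40)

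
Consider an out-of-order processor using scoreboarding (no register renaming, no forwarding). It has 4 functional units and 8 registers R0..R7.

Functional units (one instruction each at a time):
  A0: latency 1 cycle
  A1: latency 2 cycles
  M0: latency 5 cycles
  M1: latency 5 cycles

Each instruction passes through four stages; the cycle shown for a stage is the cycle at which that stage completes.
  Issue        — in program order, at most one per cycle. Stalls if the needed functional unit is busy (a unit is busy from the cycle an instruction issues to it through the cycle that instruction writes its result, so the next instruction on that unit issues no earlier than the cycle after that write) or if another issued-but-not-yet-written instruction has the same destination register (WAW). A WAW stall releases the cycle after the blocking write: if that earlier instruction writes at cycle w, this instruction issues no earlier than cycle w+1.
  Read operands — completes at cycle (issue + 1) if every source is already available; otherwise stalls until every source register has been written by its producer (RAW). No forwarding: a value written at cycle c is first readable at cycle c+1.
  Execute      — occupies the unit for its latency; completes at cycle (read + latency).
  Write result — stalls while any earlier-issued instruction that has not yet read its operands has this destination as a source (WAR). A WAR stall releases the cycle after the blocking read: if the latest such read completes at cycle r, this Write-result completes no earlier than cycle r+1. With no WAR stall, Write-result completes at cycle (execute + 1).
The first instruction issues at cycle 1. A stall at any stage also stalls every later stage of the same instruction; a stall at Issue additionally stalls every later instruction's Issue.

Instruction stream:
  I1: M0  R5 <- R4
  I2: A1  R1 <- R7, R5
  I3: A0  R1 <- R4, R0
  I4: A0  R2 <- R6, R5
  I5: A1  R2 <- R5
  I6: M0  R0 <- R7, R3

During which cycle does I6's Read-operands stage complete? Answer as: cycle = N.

cycle 1: issue I1 (M0)
cycle 2: I1 read-ops, issue I2 (A1)
cycle 7: I1 finished on M0
cycle 8: I1→R5
cycle 9: I2 read-ops
cycle 11: I2 finished on A1
cycle 12: I2→R1
cycle 13: issue I3 (A0)
cycle 14: I3 read-ops
cycle 15: I3 finished on A0
cycle 16: I3→R1
cycle 17: issue I4 (A0)
cycle 18: I4 read-ops
cycle 19: I4 finished on A0
cycle 20: I4→R2
cycle 21: issue I5 (A1)
cycle 22: I5 read-ops, issue I6 (M0)
cycle 23: I6 read-ops
cycle 24: I5 finished on A1
cycle 25: I5→R2
cycle 28: I6 finished on M0
cycle 29: I6→R0

cycle = 23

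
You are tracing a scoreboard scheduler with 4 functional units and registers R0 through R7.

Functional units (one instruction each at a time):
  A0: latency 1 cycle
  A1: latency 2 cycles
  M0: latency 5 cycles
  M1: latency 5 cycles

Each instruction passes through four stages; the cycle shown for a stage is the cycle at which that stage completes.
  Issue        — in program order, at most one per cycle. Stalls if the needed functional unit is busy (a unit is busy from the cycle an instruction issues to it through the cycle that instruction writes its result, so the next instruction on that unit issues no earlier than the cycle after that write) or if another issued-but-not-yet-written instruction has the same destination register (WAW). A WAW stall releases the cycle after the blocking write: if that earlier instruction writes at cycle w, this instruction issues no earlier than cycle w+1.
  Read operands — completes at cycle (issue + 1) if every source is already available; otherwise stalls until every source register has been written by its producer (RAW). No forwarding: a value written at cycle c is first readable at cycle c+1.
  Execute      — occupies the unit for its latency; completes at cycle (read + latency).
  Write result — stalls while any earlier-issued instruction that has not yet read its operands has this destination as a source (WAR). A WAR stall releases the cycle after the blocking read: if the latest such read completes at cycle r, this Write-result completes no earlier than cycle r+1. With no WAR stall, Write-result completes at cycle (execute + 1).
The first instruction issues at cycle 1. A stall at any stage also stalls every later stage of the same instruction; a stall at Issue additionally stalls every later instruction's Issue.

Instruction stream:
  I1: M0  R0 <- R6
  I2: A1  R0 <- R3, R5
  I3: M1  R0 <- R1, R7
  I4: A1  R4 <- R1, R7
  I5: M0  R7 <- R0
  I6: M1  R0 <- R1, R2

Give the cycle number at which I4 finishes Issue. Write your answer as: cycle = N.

cycle = 15

I1 -> (1, 2, 7, 8)
I2 -> (9, 10, 12, 13)  // WAW R0: wait I1 write@8
I3 -> (14, 15, 20, 21)  // WAW R0: wait I2 write@13
I4 -> (15, 16, 18, 19)
I5 -> (16, 22, 27, 28)  // RAW R0: wait I3 write@21
I6 -> (22, 23, 28, 29)  // struct: M1 busy until I3 writes@21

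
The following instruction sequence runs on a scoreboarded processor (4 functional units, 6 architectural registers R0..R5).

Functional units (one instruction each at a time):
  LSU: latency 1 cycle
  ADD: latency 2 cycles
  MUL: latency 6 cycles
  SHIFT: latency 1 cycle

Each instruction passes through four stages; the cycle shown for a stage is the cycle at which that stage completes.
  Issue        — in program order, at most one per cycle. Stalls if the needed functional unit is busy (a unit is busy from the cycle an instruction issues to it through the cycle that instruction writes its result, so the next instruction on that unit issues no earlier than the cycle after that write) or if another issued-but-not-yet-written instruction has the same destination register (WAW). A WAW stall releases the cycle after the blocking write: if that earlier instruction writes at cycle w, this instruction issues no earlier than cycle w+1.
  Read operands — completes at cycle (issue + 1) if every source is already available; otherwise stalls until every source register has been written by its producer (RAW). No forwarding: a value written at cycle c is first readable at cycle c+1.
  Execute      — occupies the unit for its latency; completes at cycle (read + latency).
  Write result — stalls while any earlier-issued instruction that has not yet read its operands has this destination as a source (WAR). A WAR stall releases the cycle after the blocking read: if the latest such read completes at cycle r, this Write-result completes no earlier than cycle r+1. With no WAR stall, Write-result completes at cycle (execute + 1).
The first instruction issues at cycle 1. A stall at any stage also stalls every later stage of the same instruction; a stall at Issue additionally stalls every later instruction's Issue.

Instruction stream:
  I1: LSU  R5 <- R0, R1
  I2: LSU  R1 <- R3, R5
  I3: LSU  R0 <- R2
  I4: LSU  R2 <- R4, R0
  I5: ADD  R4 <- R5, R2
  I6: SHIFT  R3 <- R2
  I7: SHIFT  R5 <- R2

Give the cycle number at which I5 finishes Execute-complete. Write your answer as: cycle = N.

cycle = 19

c1: I1 dispatched to LSU
c2: I1 operands ready
c3: I1 complete
c4: R5←I1
c5: I2 dispatched to LSU
c6: I2 operands ready
c7: I2 complete
c8: R1←I2
c9: I3 dispatched to LSU
c10: I3 operands ready
c11: I3 complete
c12: R0←I3
c13: I4 dispatched to LSU
c14: I4 operands ready | I5 dispatched to ADD
c15: I4 complete | I6 dispatched to SHIFT
c16: R2←I4
c17: I5 operands ready | I6 operands ready
c18: I6 complete
c19: I5 complete | R3←I6
c20: R4←I5 | I7 dispatched to SHIFT
c21: I7 operands ready
c22: I7 complete
c23: R5←I7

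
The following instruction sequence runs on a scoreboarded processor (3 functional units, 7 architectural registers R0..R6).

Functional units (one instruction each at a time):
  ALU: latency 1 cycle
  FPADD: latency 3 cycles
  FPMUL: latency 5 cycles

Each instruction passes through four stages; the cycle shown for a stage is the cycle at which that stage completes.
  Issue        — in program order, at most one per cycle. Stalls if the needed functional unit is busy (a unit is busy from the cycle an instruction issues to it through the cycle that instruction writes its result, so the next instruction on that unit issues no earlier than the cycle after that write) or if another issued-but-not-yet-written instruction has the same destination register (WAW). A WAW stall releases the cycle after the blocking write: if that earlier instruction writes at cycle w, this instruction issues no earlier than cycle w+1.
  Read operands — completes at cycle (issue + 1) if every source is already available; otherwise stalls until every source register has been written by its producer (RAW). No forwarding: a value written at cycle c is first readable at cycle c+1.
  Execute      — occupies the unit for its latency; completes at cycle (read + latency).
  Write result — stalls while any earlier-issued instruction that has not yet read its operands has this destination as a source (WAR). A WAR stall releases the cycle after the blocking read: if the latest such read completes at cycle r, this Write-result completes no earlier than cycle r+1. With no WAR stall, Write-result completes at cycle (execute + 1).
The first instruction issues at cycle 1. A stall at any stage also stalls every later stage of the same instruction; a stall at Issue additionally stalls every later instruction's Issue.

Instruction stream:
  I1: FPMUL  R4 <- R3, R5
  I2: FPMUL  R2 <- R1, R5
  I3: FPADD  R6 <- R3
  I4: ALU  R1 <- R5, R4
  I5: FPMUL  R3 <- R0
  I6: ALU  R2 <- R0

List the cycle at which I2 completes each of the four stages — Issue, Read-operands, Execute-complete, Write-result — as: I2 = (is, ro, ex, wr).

I2 = (9, 10, 15, 16)

I1 -> (1, 2, 7, 8)
I2 -> (9, 10, 15, 16)  // struct: FPMUL busy until I1 writes@8
I3 -> (10, 11, 14, 15)
I4 -> (11, 12, 13, 14)
I5 -> (17, 18, 23, 24)  // struct: FPMUL busy until I2 writes@16
I6 -> (18, 19, 20, 21)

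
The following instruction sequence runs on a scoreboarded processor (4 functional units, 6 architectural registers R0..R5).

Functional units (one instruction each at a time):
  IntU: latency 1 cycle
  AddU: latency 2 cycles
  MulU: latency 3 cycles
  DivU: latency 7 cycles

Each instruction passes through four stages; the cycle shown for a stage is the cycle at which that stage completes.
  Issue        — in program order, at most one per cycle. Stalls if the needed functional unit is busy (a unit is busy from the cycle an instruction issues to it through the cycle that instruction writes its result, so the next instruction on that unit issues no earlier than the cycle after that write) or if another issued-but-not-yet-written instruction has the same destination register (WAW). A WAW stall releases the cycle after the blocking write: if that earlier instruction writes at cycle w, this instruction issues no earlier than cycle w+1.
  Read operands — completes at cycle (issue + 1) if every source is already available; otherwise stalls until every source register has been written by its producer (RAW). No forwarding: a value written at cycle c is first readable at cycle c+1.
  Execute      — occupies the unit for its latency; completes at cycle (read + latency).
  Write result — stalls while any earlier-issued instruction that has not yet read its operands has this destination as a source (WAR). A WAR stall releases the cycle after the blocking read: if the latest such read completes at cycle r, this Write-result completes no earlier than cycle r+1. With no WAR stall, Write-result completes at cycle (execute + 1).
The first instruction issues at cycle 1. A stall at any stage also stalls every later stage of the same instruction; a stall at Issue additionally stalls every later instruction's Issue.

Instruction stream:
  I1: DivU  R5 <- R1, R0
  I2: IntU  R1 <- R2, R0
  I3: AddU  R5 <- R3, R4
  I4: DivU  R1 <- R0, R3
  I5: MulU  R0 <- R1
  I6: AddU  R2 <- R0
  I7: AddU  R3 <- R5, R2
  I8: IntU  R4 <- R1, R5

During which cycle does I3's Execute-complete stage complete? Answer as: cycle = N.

cycle = 14

c1: I1 issues→DivU
c2: I1 reads | I2 issues→IntU
c3: I2 reads
c4: I2 exec-done
c5: I2 writes R1
c9: I1 exec-done
c10: I1 writes R5
c11: I3 issues→AddU
c12: I3 reads | I4 issues→DivU
c13: I4 reads | I5 issues→MulU
c14: I3 exec-done
c15: I3 writes R5
c16: I6 issues→AddU
c20: I4 exec-done
c21: I4 writes R1
c22: I5 reads
c25: I5 exec-done
c26: I5 writes R0
c27: I6 reads
c29: I6 exec-done
c30: I6 writes R2
c31: I7 issues→AddU
c32: I7 reads | I8 issues→IntU
c33: I8 reads
c34: I7 exec-done | I8 exec-done
c35: I7 writes R3 | I8 writes R4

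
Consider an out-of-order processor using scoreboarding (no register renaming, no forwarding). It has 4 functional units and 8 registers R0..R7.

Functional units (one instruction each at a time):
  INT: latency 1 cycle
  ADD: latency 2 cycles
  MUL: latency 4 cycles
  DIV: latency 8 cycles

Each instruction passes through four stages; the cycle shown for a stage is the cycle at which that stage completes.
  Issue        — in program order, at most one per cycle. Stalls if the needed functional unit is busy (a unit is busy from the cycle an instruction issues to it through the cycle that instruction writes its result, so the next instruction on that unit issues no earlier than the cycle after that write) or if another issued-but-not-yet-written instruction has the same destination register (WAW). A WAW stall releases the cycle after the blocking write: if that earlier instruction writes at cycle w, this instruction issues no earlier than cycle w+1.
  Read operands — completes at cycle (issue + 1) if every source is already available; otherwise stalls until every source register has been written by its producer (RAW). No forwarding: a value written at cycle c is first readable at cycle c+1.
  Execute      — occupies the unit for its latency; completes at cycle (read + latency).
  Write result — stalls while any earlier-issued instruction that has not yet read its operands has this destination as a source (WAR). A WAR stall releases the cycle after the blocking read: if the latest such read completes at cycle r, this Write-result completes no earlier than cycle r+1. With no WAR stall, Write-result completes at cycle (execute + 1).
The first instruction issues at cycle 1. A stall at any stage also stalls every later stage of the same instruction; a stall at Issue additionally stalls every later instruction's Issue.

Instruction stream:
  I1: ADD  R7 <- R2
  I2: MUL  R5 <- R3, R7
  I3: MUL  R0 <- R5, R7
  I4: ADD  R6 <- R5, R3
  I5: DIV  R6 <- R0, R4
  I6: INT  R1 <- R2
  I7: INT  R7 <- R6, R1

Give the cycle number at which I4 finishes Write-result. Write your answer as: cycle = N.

cycle = 17

I1  is:1  ro:2  ex:4  wr:5
I2  is:2  ro:6  ex:10  wr:11  — RAW R7: wait I1 write@5
I3  is:12  ro:13  ex:17  wr:18  — struct: MUL busy until I2 writes@11
I4  is:13  ro:14  ex:16  wr:17
I5  is:18  ro:19  ex:27  wr:28  — WAW R6: wait I4 write@17
I6  is:19  ro:20  ex:21  wr:22
I7  is:23  ro:29  ex:30  wr:31  — struct: INT busy until I6 writes@22, RAW R6: wait I5 write@28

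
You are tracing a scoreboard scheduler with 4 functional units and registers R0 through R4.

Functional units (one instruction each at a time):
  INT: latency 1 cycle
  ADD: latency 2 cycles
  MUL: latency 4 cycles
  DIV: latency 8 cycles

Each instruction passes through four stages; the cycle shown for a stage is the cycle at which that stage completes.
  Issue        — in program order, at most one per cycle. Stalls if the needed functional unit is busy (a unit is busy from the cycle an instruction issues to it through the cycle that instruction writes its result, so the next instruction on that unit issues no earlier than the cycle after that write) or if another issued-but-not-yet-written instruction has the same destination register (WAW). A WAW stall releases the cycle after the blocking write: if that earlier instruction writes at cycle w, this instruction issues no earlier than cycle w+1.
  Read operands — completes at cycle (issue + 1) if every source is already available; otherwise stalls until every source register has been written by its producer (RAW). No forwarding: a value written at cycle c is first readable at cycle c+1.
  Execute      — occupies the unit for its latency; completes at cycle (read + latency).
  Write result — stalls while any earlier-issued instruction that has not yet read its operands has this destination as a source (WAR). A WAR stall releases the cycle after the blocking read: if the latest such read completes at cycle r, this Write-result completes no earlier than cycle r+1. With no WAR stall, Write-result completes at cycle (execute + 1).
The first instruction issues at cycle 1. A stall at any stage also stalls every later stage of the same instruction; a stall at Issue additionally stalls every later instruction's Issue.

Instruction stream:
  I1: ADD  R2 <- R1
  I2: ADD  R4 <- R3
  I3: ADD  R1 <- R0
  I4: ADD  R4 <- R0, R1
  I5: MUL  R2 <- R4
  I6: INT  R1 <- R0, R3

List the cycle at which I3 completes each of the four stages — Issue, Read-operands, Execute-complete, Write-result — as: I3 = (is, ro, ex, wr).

I3 = (11, 12, 14, 15)

[1] issue I1 (ADD)
[2] I1 read-ops
[4] I1 finished on ADD
[5] I1→R2
[6] issue I2 (ADD)
[7] I2 read-ops
[9] I2 finished on ADD
[10] I2→R4
[11] issue I3 (ADD)
[12] I3 read-ops
[14] I3 finished on ADD
[15] I3→R1
[16] issue I4 (ADD)
[17] I4 read-ops | issue I5 (MUL)
[18] issue I6 (INT)
[19] I4 finished on ADD | I6 read-ops
[20] I4→R4 | I6 finished on INT
[21] I5 read-ops | I6→R1
[25] I5 finished on MUL
[26] I5→R2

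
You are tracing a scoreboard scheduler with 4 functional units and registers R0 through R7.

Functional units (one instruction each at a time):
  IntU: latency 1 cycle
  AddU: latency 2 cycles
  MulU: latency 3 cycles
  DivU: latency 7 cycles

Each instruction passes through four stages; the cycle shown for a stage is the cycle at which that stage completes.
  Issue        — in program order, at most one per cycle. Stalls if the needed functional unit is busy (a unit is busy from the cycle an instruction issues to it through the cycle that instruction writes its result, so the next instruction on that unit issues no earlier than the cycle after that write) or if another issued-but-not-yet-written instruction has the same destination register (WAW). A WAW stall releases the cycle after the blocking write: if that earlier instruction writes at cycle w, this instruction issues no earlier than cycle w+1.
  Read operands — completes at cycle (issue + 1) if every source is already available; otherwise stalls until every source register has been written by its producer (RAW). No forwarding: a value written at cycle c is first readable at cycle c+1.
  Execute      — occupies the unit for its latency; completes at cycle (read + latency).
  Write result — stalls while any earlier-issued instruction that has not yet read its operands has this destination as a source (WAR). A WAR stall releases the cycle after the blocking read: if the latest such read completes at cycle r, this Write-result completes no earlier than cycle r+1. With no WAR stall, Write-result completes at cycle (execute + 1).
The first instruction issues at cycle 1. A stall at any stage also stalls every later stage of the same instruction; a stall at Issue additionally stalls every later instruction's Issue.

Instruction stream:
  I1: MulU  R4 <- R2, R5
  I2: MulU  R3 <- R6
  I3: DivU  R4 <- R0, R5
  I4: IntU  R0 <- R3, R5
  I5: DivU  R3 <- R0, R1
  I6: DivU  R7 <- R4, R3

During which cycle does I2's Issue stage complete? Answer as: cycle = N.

cycle = 7

c1: I1→MulU
c2: I1 RO
c5: I1 EX
c6: I1 WR R4
c7: I2→MulU
c8: I2 RO | I3→DivU
c9: I3 RO | I4→IntU
c11: I2 EX
c12: I2 WR R3
c13: I4 RO
c14: I4 EX
c15: I4 WR R0
c16: I3 EX
c17: I3 WR R4
c18: I5→DivU
c19: I5 RO
c26: I5 EX
c27: I5 WR R3
c28: I6→DivU
c29: I6 RO
c36: I6 EX
c37: I6 WR R7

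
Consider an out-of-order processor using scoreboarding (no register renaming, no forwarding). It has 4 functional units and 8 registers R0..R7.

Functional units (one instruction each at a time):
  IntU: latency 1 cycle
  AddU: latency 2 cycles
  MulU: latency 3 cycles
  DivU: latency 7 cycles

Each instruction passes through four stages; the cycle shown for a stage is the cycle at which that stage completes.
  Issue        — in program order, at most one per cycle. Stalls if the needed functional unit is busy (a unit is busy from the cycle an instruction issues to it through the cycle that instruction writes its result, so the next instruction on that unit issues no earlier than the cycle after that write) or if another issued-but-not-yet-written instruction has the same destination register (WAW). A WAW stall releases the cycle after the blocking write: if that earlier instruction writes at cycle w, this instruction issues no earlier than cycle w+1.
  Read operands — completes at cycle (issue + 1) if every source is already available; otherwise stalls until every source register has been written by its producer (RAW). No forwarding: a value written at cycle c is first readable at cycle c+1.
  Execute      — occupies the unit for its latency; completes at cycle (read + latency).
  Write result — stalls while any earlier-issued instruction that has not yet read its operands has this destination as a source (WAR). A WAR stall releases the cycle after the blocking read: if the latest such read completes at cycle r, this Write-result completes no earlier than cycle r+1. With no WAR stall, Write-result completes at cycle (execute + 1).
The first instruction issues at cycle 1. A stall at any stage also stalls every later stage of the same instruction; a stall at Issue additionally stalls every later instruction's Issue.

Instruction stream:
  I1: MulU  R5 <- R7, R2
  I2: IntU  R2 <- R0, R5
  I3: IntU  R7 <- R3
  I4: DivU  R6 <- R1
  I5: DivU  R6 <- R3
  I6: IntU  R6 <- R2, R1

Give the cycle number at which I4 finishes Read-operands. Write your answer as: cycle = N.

cycle = 12

cycle 1: I1 dispatched to MulU
cycle 2: I1 operands ready · I2 dispatched to IntU
cycle 5: I1 complete
cycle 6: R5←I1
cycle 7: I2 operands ready
cycle 8: I2 complete
cycle 9: R2←I2
cycle 10: I3 dispatched to IntU
cycle 11: I3 operands ready · I4 dispatched to DivU
cycle 12: I3 complete · I4 operands ready
cycle 13: R7←I3
cycle 19: I4 complete
cycle 20: R6←I4
cycle 21: I5 dispatched to DivU
cycle 22: I5 operands ready
cycle 29: I5 complete
cycle 30: R6←I5
cycle 31: I6 dispatched to IntU
cycle 32: I6 operands ready
cycle 33: I6 complete
cycle 34: R6←I6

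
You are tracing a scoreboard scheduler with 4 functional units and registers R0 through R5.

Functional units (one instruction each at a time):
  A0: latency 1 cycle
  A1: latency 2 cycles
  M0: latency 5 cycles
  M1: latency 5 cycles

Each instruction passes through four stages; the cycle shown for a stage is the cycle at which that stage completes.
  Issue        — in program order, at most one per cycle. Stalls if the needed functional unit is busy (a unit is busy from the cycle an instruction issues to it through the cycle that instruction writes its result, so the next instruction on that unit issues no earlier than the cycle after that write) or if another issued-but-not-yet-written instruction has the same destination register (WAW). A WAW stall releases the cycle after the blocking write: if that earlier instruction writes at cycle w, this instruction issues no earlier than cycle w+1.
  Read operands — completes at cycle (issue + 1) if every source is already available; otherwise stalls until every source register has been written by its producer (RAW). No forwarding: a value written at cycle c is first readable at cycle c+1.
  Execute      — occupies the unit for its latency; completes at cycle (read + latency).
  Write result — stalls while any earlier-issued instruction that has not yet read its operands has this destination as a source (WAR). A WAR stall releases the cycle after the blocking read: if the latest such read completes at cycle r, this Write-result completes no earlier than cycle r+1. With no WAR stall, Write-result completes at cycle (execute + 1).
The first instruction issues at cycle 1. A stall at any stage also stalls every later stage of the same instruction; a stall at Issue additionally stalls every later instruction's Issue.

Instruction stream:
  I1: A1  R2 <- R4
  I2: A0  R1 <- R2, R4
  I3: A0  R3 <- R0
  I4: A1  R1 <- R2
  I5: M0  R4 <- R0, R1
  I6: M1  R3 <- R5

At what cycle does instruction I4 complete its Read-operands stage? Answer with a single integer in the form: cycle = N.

c1: I1→A1
c2: I1 RO | I2→A0
c4: I1 EX
c5: I1 WR R2
c6: I2 RO
c7: I2 EX
c8: I2 WR R1
c9: I3→A0
c10: I3 RO | I4→A1
c11: I3 EX | I4 RO | I5→M0
c12: I3 WR R3
c13: I4 EX | I6→M1
c14: I4 WR R1 | I6 RO
c15: I5 RO
c19: I6 EX
c20: I5 EX | I6 WR R3
c21: I5 WR R4

cycle = 11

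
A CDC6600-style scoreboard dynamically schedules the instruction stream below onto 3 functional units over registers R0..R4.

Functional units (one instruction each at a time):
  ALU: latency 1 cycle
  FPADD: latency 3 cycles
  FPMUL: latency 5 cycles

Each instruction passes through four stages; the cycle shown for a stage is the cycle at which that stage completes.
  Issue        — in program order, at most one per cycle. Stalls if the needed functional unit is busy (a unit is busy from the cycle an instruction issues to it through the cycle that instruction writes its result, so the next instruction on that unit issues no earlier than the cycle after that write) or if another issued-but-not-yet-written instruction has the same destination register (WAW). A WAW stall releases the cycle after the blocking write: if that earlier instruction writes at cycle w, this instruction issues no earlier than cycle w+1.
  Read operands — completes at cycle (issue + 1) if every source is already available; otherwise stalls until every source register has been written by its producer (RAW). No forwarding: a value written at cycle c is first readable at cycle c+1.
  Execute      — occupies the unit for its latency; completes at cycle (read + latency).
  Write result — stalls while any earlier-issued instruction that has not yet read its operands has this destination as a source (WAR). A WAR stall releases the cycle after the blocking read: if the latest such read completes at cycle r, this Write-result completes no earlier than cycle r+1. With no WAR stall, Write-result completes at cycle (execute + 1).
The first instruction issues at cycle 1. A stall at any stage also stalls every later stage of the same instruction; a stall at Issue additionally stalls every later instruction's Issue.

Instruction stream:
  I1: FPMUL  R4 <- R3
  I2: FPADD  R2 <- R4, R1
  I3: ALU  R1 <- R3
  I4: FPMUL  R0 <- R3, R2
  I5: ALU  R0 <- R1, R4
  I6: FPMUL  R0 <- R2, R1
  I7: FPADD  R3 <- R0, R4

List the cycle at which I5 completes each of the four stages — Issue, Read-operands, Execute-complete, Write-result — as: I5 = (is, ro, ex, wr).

[I1] 1/2/7/8
[I2] 2/9/12/13  (RAW R4: wait I1 write@8)
[I3] 3/4/5/10  (WAR R1: wait I2 read@9)
[I4] 9/14/19/20  (struct: FPMUL busy until I1 writes@8; RAW R2: wait I2 write@13)
[I5] 21/22/23/24  (WAW R0: wait I4 write@20)
[I6] 25/26/31/32  (WAW R0: wait I5 write@24)
[I7] 26/33/36/37  (RAW R0: wait I6 write@32)

I5 = (21, 22, 23, 24)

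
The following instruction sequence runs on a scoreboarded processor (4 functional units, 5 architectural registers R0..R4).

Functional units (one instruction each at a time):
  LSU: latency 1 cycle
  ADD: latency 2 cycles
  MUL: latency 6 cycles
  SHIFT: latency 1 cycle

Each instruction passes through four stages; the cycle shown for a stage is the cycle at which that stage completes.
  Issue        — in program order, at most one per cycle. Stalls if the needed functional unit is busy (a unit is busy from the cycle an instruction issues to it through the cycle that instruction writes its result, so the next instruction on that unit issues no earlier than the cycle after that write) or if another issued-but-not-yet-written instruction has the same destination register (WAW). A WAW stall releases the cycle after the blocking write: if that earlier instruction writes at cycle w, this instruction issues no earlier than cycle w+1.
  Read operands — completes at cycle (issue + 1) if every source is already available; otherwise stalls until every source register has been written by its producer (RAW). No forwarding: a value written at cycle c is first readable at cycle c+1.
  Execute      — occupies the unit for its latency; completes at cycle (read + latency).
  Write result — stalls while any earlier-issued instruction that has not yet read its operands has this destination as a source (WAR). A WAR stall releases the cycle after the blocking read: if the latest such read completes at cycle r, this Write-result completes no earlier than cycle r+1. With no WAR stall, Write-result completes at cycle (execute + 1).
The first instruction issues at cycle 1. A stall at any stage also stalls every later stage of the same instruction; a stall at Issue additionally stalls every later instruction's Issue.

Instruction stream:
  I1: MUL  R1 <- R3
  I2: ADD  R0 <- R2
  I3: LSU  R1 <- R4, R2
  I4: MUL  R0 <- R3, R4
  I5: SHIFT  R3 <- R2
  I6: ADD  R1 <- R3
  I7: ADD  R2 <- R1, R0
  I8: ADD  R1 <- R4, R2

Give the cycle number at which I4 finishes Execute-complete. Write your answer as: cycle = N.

cycle 1: I1 dispatched to MUL
cycle 2: I1 operands ready · I2 dispatched to ADD
cycle 3: I2 operands ready
cycle 5: I2 complete
cycle 6: R0←I2
cycle 8: I1 complete
cycle 9: R1←I1
cycle 10: I3 dispatched to LSU
cycle 11: I3 operands ready · I4 dispatched to MUL
cycle 12: I3 complete · I4 operands ready · I5 dispatched to SHIFT
cycle 13: R1←I3 · I5 operands ready
cycle 14: I5 complete · I6 dispatched to ADD
cycle 15: R3←I5
cycle 16: I6 operands ready
cycle 18: I4 complete · I6 complete
cycle 19: R0←I4 · R1←I6
cycle 20: I7 dispatched to ADD
cycle 21: I7 operands ready
cycle 23: I7 complete
cycle 24: R2←I7
cycle 25: I8 dispatched to ADD
cycle 26: I8 operands ready
cycle 28: I8 complete
cycle 29: R1←I8

cycle = 18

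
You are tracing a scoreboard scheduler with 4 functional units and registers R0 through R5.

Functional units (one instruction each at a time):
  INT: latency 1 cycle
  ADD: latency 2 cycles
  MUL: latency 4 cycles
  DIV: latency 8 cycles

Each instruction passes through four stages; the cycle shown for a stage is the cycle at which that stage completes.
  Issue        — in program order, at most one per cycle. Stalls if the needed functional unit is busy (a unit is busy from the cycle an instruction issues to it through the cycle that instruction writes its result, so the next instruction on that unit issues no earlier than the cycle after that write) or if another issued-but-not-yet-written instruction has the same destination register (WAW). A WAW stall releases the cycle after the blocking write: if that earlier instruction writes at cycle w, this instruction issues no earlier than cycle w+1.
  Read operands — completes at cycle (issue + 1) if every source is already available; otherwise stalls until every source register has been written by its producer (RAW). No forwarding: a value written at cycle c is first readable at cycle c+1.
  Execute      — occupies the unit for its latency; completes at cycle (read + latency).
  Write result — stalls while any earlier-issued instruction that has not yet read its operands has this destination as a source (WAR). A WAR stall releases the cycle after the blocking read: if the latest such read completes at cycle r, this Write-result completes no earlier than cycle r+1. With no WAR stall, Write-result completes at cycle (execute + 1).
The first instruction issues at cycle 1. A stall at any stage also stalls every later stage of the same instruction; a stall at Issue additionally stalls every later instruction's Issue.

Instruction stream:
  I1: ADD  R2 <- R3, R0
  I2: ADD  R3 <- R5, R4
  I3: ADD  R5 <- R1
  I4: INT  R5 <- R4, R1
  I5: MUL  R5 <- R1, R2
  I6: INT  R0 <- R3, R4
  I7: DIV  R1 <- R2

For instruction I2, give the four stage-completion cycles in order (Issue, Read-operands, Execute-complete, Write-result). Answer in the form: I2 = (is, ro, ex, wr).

I1  is:1  ro:2  ex:4  wr:5
I2  is:6  ro:7  ex:9  wr:10  — struct: ADD busy until I1 writes@5
I3  is:11  ro:12  ex:14  wr:15  — struct: ADD busy until I2 writes@10
I4  is:16  ro:17  ex:18  wr:19  — WAW R5: wait I3 write@15
I5  is:20  ro:21  ex:25  wr:26  — WAW R5: wait I4 write@19
I6  is:21  ro:22  ex:23  wr:24
I7  is:22  ro:23  ex:31  wr:32

I2 = (6, 7, 9, 10)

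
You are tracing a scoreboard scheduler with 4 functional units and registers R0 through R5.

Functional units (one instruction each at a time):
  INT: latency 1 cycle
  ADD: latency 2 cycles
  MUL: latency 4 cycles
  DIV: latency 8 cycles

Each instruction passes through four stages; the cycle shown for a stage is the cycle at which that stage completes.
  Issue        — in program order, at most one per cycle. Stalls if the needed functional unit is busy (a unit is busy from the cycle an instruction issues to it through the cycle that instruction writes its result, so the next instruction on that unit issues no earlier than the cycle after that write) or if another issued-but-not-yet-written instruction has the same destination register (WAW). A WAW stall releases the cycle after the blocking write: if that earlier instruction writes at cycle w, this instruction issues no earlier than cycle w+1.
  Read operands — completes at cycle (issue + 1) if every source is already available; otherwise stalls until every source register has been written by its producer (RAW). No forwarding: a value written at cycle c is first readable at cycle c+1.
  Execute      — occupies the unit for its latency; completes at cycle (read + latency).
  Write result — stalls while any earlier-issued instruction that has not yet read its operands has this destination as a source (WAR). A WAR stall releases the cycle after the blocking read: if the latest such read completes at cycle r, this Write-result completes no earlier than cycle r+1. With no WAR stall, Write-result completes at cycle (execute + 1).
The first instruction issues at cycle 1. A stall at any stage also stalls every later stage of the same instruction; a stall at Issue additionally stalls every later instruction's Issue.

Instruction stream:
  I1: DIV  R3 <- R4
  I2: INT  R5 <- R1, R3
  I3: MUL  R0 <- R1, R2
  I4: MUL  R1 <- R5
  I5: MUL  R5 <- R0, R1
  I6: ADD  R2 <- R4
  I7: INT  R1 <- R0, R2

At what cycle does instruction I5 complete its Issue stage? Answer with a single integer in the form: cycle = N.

cycle = 21

  I1 | 1 | 2 | 10 | 11
  I2 | 2 | 12 | 13 | 14   RAW R3: wait I1 write@11
  I3 | 3 | 4 | 8 | 9
  I4 | 10 | 15 | 19 | 20   struct: MUL busy until I3 writes@9 · RAW R5: wait I2 write@14
  I5 | 21 | 22 | 26 | 27   struct: MUL busy until I4 writes@20
  I6 | 22 | 23 | 25 | 26
  I7 | 23 | 27 | 28 | 29   RAW R2: wait I6 write@26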